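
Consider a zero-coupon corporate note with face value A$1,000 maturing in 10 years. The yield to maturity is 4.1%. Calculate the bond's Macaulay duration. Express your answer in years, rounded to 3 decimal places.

A zero-coupon bond has a single cash flow at maturity, so its Macaulay duration equals its maturity: 10 years.

10.000 years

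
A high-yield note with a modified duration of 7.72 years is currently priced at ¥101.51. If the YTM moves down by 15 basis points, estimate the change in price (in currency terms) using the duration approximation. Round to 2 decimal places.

+¥1.18

Duration approximation: ΔP/P ≈ -D_mod · Δy = -7.72 × (-0.0015) = +0.011580.
ΔP ≈ 101.51 × (+0.011580) = +1.1754858.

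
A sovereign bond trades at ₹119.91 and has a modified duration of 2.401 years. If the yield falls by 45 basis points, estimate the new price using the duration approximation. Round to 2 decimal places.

Duration approximation: ΔP/P ≈ -D_mod · Δy = -2.401 × (-0.0045) = +0.0108045.
New price ≈ 119.91 × (1 + 0.0108045) = 121.205567595.

₹121.21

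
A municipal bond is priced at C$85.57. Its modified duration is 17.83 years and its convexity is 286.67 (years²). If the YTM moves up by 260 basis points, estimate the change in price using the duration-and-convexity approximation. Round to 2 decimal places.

Duration effect: -D_mod·Δy = -17.83 × (+0.026) = -0.463580
Convexity effect: ½·C·(Δy)² = 0.5 × 286.67 × (0.026)² = +0.09689446
ΔP/P ≈ -0.463580 + 0.09689446 = -0.36668554
ΔP ≈ 85.57 × (-0.36668554) = -31.3772816578.

-C$31.38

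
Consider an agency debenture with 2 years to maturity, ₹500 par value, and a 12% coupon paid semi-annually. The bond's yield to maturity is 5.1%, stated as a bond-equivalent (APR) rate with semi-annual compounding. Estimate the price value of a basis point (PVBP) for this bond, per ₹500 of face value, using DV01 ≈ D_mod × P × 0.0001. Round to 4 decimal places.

Periodic yield y = 0.0255.
  t   CF        PV=CF/(1+0.0255)^t    t·PV
  1        30.00        29.2540        29.2540
  2        30.00        28.5266        57.0532
  3        30.00        27.8173        83.4518
  4       530.00       479.2181     1,916.8724
  Σ                    564.8160     2,086.6314
P = 564.8160; D_Mac = 3.69436 half-year periods = 1.84718 yrs; D_mod = 1.80125 yrs.
DV01 ≈ 1.80125 × 564.8160 × 0.0001 = 0.101737.

₹0.1017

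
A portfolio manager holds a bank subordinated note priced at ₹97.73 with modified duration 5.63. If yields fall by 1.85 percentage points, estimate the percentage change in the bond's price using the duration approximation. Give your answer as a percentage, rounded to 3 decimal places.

Duration approximation: ΔP/P ≈ -D_mod · Δy = -5.63 × (-0.0185) = +0.104155.
As a percentage: +10.4155%.

+10.416%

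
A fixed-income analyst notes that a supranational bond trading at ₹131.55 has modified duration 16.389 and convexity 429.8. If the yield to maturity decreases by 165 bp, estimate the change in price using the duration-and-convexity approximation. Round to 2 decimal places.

Duration effect: -D_mod·Δy = -16.389 × (-0.0165) = +0.2704185
Convexity effect: ½·C·(Δy)² = 0.5 × 429.8 × (-0.0165)² = +0.058506525
ΔP/P ≈ +0.2704185 + 0.058506525 = +0.328925025
ΔP ≈ 131.55 × (+0.328925025) = +43.27008703875.

+₹43.27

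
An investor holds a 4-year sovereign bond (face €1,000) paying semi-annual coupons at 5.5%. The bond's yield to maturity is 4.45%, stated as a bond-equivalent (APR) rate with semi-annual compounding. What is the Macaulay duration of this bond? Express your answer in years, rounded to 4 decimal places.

3.6526 years

Periodic yield y = 0.02225. Discount each cash flow and weight by its period:
  t   CF        PV=CF/(1+0.02225)^t    t·PV
  1        27.50        26.9014        26.9014
  2        27.50        26.3159        52.6318
  3        27.50        25.7431        77.2294
  4        27.50        25.1828       100.7312
  5        27.50        24.6347       123.1734
  6        27.50        24.0985       144.5910
  7        27.50        23.5740       165.0178
  8     1,027.50       861.6381     6,893.1045
  Σ                  1,038.0885     7,583.3807
Price P = Σ PV = 1,038.0885.
Macaulay duration = Σ(t·PV) / P = 7,583.3807 / 1,038.0885 = 7.30514 half-year periods.
In years: 7.30514 / 2 = 3.65257 years.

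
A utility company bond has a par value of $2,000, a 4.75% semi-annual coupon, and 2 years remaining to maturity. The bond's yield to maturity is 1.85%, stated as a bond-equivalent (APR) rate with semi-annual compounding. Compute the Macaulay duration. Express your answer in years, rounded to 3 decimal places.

Periodic yield y = 0.00925. Discount each cash flow and weight by its period:
  t   CF        PV=CF/(1+0.00925)^t    t·PV
  1        47.50        47.0647        47.0647
  2        47.50        46.6333        93.2666
  3        47.50        46.2059       138.6177
  4     2,047.50     1,973.4625     7,893.8500
  Σ                  2,113.3663     8,172.7989
Price P = Σ PV = 2,113.3663.
Macaulay duration = Σ(t·PV) / P = 8,172.7989 / 2,113.3663 = 3.86719 half-year periods.
In years: 3.86719 / 2 = 1.93360 years.

1.934 years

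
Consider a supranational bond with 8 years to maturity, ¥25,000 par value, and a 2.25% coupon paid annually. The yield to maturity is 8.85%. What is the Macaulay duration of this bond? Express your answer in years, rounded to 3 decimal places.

Periodic yield y = 0.0885. Discount each cash flow and weight by its year:
  t   CF        PV=CF/(1+0.0885)^t    t·PV
  1       562.50       516.7662       516.7662
  2       562.50       474.7508       949.5015
  3       562.50       436.1514     1,308.4541
  4       562.50       400.6903     1,602.7611
  5       562.50       368.1123     1,840.5616
  6       562.50       338.1831     2,029.0987
  7       562.50       310.6873     2,174.8111
  8    25,562.50    12,971.0717   103,768.5732
  Σ                 15,816.4130   114,190.5274
Price P = Σ PV = 15,816.4130.
Macaulay duration = Σ(t·PV) / P = 114,190.5274 / 15,816.4130 = 7.21975 years.

7.220 years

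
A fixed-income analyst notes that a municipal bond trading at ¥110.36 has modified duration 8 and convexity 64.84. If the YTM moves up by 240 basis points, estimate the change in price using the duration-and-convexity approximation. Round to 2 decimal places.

-¥19.13

Duration effect: -D_mod·Δy = -8 × (+0.024) = -0.192000
Convexity effect: ½·C·(Δy)² = 0.5 × 64.84 × (0.024)² = +0.01867392
ΔP/P ≈ -0.192000 + 0.01867392 = -0.17332608
ΔP ≈ 110.36 × (-0.17332608) = -19.1282661888.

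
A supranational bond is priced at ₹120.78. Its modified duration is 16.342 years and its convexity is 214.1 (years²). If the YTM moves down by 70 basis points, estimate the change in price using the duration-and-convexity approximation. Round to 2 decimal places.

+₹14.45

Duration effect: -D_mod·Δy = -16.342 × (-0.007) = +0.114394
Convexity effect: ½·C·(Δy)² = 0.5 × 214.1 × (-0.007)² = +0.00524545
ΔP/P ≈ +0.114394 + 0.00524545 = +0.11963945
ΔP ≈ 120.78 × (+0.11963945) = +14.450052771.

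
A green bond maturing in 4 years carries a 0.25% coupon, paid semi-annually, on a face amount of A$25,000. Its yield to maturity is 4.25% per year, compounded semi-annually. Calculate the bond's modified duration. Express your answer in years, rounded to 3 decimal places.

Periodic yield y = 0.02125. First find Macaulay duration:
  t   CF        PV=CF/(1+0.02125)^t    t·PV
  1        31.25        30.5998        30.5998
  2        31.25        29.9630        59.9261
  3        31.25        29.3396        88.0187
  4        31.25        28.7291       114.9163
  5        31.25        28.1313       140.6565
  6        31.25        27.5459       165.2756
  7        31.25        26.9728       188.8094
  8    25,031.25    21,155.6309   169,245.0472
  Σ                 21,356.9124   170,033.2496
P = 21,356.9124; Macaulay duration = 170,033.2496 / 21,356.9124 = 7.96151 half-year periods = 3.98075 years.
Modified duration = D_Mac / (1 + y) = 3.98075 / 1.02125 = 3.89792 years.

3.898 years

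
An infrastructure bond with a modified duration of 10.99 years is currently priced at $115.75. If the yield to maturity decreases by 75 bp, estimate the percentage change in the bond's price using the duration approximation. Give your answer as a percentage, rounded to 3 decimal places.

+8.243%

Duration approximation: ΔP/P ≈ -D_mod · Δy = -10.99 × (-0.0075) = +0.082425.
As a percentage: +8.2425%.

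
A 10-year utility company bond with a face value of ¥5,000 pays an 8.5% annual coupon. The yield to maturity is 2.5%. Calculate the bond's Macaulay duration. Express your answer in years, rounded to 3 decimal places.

Periodic yield y = 0.025. Discount each cash flow and weight by its year:
  t   CF        PV=CF/(1+0.025)^t    t·PV
  1       425.00       414.6341       414.6341
  2       425.00       404.5211       809.0422
  3       425.00       394.6547     1,183.9642
  4       425.00       385.0290     1,540.1161
  5       425.00       375.6381     1,878.1904
  6       425.00       366.4762     2,198.8570
  7       425.00       357.5377     2,502.7641
  8       425.00       348.8173     2,790.5383
  9       425.00       340.3096     3,062.7860
  10    5,425.00     4,238.0013    42,380.0133
  Σ                  7,625.6192    58,760.9058
Price P = Σ PV = 7,625.6192.
Macaulay duration = Σ(t·PV) / P = 58,760.9058 / 7,625.6192 = 7.70572 years.

7.706 years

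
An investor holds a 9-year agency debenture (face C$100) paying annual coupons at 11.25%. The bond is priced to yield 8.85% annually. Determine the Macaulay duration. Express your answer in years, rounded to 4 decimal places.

6.2970 years

Periodic yield y = 0.0885. Discount each cash flow and weight by its year:
  t   CF        PV=CF/(1+0.0885)^t    t·PV
  1        11.25        10.3353        10.3353
  2        11.25         9.4950        18.9900
  3        11.25         8.7230        26.1691
  4        11.25         8.0138        32.0552
  5        11.25         7.3622        36.8112
  6        11.25         6.7637        40.5820
  7        11.25         6.2137        43.4962
  8        11.25         5.7085        45.6683
  9       111.25        51.8614       466.7525
  Σ                    114.4768       720.8599
Price P = Σ PV = 114.4768.
Macaulay duration = Σ(t·PV) / P = 720.8599 / 114.4768 = 6.29700 years.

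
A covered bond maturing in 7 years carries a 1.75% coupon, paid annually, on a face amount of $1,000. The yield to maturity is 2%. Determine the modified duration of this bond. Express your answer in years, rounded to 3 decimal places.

6.515 years

Periodic yield y = 0.02. First find Macaulay duration:
  t   CF        PV=CF/(1+0.02)^t    t·PV
  1        17.50        17.1569        17.1569
  2        17.50        16.8205        33.6409
  3        17.50        16.4906        49.4719
  4        17.50        16.1673        64.6692
  5        17.50        15.8503        79.2514
  6        17.50        15.5395        93.2370
  7     1,017.50       885.7950     6,200.5649
  Σ                    983.8200     6,537.9922
P = 983.8200; Macaulay duration = 6,537.9922 / 983.8200 = 6.64552 years.
Modified duration = D_Mac / (1 + y) = 6.64552 / 1.02 = 6.51521 years.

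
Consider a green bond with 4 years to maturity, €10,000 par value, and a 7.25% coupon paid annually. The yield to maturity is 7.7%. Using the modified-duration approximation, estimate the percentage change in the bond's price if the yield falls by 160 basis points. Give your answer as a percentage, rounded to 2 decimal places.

Periodic yield y = 0.077. Modified duration first:
  t   CF        PV=CF/(1+0.077)^t    t·PV
  1       725.00       673.1662       673.1662
  2       725.00       625.0383     1,250.0765
  3       725.00       580.3512     1,741.0536
  4    10,725.00     7,971.3979    31,885.5916
  Σ                  9,849.9536    35,549.8879
P = 9,849.9536; D_Mac = 3.60914 yrs; D_mod = 3.60914/(1+0.077) = 3.35111 yrs.
ΔP/P ≈ -D_mod · Δy = -3.35111 × (-0.016) = +0.053618 = +5.3618%.

+5.36%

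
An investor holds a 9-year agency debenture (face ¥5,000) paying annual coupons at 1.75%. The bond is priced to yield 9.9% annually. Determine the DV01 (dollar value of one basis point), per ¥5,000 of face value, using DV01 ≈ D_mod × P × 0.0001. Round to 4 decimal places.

Periodic yield y = 0.099.
  t   CF        PV=CF/(1+0.099)^t    t·PV
  1        87.50        79.6178        79.6178
  2        87.50        72.4457       144.8914
  3        87.50        65.9197       197.7590
  4        87.50        59.9815       239.9260
  5        87.50        54.5782       272.8912
  6        87.50        49.6617       297.9704
  7        87.50        45.1881       316.3168
  8        87.50        41.1175       328.9399
  9     5,087.50     2,175.3302    19,577.9719
  Σ                  2,643.8405    21,456.2844
P = 2,643.8405; D_Mac = 8.11557 yrs; D_mod = 7.38451 yrs.
DV01 ≈ 7.38451 × 2,643.8405 × 0.0001 = 1.952346.

¥1.9523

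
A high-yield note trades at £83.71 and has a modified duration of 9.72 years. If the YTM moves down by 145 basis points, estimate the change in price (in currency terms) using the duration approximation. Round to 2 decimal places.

Duration approximation: ΔP/P ≈ -D_mod · Δy = -9.72 × (-0.0145) = +0.140940.
ΔP ≈ 83.71 × (+0.140940) = +11.7980874.

+£11.80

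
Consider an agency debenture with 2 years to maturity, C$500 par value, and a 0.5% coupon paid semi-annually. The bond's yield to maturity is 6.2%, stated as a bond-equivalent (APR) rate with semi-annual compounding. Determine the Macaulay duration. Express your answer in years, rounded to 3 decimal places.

Periodic yield y = 0.031. Discount each cash flow and weight by its period:
  t   CF        PV=CF/(1+0.031)^t    t·PV
  1         1.25         1.2124         1.2124
  2         1.25         1.1760         2.3519
  3         1.25         1.1406         3.4218
  4       501.25       443.6288     1,774.5152
  Σ                    447.1578     1,781.5013
Price P = Σ PV = 447.1578.
Macaulay duration = Σ(t·PV) / P = 1,781.5013 / 447.1578 = 3.98406 half-year periods.
In years: 3.98406 / 2 = 1.99203 years.

1.992 years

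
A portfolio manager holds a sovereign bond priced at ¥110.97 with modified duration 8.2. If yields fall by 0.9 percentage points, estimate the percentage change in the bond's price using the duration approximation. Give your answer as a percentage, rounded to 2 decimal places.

+7.38%

Duration approximation: ΔP/P ≈ -D_mod · Δy = -8.2 × (-0.009) = +0.073800.
As a percentage: +7.3800%.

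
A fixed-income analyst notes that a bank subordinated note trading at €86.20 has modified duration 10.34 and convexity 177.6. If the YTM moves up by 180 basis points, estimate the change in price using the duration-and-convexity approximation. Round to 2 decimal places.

-€13.56

Duration effect: -D_mod·Δy = -10.34 × (+0.018) = -0.186120
Convexity effect: ½·C·(Δy)² = 0.5 × 177.6 × (0.018)² = +0.0287712
ΔP/P ≈ -0.186120 + 0.0287712 = -0.1573488
ΔP ≈ 86.20 × (-0.1573488) = -13.56346656.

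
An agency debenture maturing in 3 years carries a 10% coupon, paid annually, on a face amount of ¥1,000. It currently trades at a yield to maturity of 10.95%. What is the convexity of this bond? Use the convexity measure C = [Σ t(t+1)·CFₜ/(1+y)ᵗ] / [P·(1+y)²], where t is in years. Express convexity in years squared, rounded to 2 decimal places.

With y = 0.1095:
  t   CF        PV=CF/(1+0.1095)^t    t·PV        t(t+1)·PV
  1       100.00        90.1307        90.1307         180.2614
  2       100.00        81.2354       162.4708         487.4125
  3     1,100.00       805.3984     2,416.1952       9,664.7809
  Σ                    976.7645     2,668.7967      10,332.4547
P = 976.7645.
Convexity = Σ t(t+1)·PV / [P·(1+y)²] = 10,332.4547 / (976.7645 × 1.230990) = 8.59328.

8.59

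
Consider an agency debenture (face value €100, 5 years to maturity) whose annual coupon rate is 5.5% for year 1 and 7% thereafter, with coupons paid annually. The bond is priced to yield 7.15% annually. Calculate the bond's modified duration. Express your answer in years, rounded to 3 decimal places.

4.138 years

Periodic yield y = 0.0715. First find Macaulay duration:
  t   CF        PV=CF/(1+0.0715)^t    t·PV
  1         5.50         5.1330         5.1330
  2         7.00         6.0970        12.1939
  3         7.00         5.6901        17.0704
  4         7.00         5.3104        21.2417
  5       107.00        75.7570       378.7851
  Σ                     97.9875       434.4241
P = 97.9875; Macaulay duration = 434.4241 / 97.9875 = 4.43346 years.
Modified duration = D_Mac / (1 + y) = 4.43346 / 1.0715 = 4.13762 years.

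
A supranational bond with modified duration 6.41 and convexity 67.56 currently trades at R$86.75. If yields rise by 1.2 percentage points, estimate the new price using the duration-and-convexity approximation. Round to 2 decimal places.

R$80.50

Duration effect: -D_mod·Δy = -6.41 × (+0.012) = -0.076920
Convexity effect: ½·C·(Δy)² = 0.5 × 67.56 × (0.012)² = +0.00486432
ΔP/P ≈ -0.076920 + 0.00486432 = -0.07205568
New price ≈ 86.75 × (1 - 0.07205568) = 80.49916976.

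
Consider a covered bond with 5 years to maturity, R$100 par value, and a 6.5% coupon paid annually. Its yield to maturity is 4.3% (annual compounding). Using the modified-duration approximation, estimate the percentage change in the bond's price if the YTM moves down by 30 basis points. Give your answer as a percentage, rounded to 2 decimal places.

+1.28%

Periodic yield y = 0.043. Modified duration first:
  t   CF        PV=CF/(1+0.043)^t    t·PV
  1         6.50         6.2320         6.2320
  2         6.50         5.9751        11.9502
  3         6.50         5.7288        17.1863
  4         6.50         5.4926        21.9703
  5       106.50        86.2836       431.4178
  Σ                    109.7120       488.7566
P = 109.7120; D_Mac = 4.45491 yrs; D_mod = 4.45491/(1+0.043) = 4.27124 yrs.
ΔP/P ≈ -D_mod · Δy = -4.27124 × (-0.003) = +0.012814 = +1.2814%.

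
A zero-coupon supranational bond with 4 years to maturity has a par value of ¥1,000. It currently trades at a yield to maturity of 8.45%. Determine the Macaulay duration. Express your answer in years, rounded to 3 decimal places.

A zero-coupon bond has a single cash flow at maturity, so its Macaulay duration equals its maturity: 4 years.

4.000 years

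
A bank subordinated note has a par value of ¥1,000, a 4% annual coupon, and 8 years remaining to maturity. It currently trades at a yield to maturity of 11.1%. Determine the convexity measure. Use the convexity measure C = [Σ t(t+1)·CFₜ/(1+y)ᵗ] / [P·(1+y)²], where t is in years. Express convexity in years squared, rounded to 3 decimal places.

45.959

With y = 0.111:
  t   CF        PV=CF/(1+0.111)^t    t·PV        t(t+1)·PV
  1        40.00        36.0036        36.0036          72.0072
  2        40.00        32.4065        64.8130         194.4389
  3        40.00        29.1687        87.5062         350.0250
  4        40.00        26.2545       105.0180         525.0900
  5        40.00        23.6314       118.1571         708.9424
  6        40.00        21.2704       127.6224         893.3568
  7        40.00        19.1453       134.0169       1,072.1353
  8     1,040.00       448.0442     3,584.3537      32,259.1830
  Σ                    635.9246     4,257.4909      36,075.1786
P = 635.9246.
Convexity = Σ t(t+1)·PV / [P·(1+y)²] = 36,075.1786 / (635.9246 × 1.234321) = 45.95944.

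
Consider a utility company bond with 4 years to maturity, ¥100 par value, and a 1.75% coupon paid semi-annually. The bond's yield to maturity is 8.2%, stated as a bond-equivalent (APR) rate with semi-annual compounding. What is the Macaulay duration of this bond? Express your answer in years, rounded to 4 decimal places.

Periodic yield y = 0.041. Discount each cash flow and weight by its period:
  t   CF        PV=CF/(1+0.041)^t    t·PV
  1        0.875         0.8405         0.8405
  2        0.875         0.8074         1.6149
  3        0.875         0.7756         2.3269
  4        0.875         0.7451         2.9803
  5        0.875         0.7157         3.5787
  6        0.875         0.6875         4.1253
  7        0.875         0.6605         4.6233
  8      100.875        73.1438       585.1507
  Σ                     78.3763       605.2406
Price P = Σ PV = 78.3763.
Macaulay duration = Σ(t·PV) / P = 605.2406 / 78.3763 = 7.72224 half-year periods.
In years: 7.72224 / 2 = 3.86112 years.

3.8611 years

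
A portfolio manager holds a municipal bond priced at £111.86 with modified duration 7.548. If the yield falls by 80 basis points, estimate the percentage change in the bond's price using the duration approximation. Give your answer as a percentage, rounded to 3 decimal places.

Duration approximation: ΔP/P ≈ -D_mod · Δy = -7.548 × (-0.008) = +0.060384.
As a percentage: +6.0384%.

+6.038%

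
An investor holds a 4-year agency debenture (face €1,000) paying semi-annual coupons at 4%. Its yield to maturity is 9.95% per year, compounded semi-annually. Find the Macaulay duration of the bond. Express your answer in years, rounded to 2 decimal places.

Periodic yield y = 0.04975. Discount each cash flow and weight by its period:
  t   CF        PV=CF/(1+0.04975)^t    t·PV
  1        20.00        19.0522        19.0522
  2        20.00        18.1492        36.2985
  3        20.00        17.2891        51.8673
  4        20.00        16.4697        65.8789
  5        20.00        15.6892        78.4460
  6        20.00        14.9456        89.6739
  7        20.00        14.2373        99.6614
  8     1,020.00       691.6926     5,533.5405
  Σ                    807.5250     5,974.4185
Price P = Σ PV = 807.5250.
Macaulay duration = Σ(t·PV) / P = 5,974.4185 / 807.5250 = 7.39843 half-year periods.
In years: 7.39843 / 2 = 3.69922 years.

3.70 years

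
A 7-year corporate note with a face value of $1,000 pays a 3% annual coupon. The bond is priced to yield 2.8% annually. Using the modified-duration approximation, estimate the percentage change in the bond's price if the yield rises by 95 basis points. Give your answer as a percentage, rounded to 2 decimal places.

-5.93%

Periodic yield y = 0.028. Modified duration first:
  t   CF        PV=CF/(1+0.028)^t    t·PV
  1        30.00        29.1829        29.1829
  2        30.00        28.3880        56.7760
  3        30.00        27.6148        82.8444
  4        30.00        26.8626       107.4506
  5        30.00        26.1310       130.6549
  6        30.00        25.4192       152.5154
  7     1,030.00       848.9565     5,942.6953
  Σ                  1,012.5550     6,502.1195
P = 1,012.5550; D_Mac = 6.42150 yrs; D_mod = 6.42150/(1+0.028) = 6.24659 yrs.
ΔP/P ≈ -D_mod · Δy = -6.24659 × (+0.0095) = -0.059343 = -5.9343%.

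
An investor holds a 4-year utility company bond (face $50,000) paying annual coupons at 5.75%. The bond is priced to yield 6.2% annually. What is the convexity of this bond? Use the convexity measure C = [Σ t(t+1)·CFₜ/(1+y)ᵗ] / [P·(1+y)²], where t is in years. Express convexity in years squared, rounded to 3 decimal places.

With y = 0.062:
  t   CF        PV=CF/(1+0.062)^t    t·PV        t(t+1)·PV
  1     2,875.00     2,707.1563     2,707.1563       5,414.3126
  2     2,875.00     2,549.1114     5,098.2228      15,294.6684
  3     2,875.00     2,400.2932     7,200.8797      28,803.5187
  4    52,875.00    41,567.3476   166,269.3905     831,346.9524
  Σ                 49,223.9086   181,275.6493     880,859.4521
P = 49,223.9086.
Convexity = Σ t(t+1)·PV / [P·(1+y)²] = 880,859.4521 / (49,223.9086 × 1.127844) = 15.86651.

15.867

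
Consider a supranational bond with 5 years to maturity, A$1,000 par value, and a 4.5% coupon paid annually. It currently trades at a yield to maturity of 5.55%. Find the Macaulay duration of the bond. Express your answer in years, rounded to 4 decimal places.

4.5765 years

Periodic yield y = 0.0555. Discount each cash flow and weight by its year:
  t   CF        PV=CF/(1+0.0555)^t    t·PV
  1        45.00        42.6338        42.6338
  2        45.00        40.3921        80.7841
  3        45.00        38.2682       114.8045
  4        45.00        36.2560       145.0239
  5     1,045.00       797.6734     3,988.3669
  Σ                    955.2234     4,371.6133
Price P = Σ PV = 955.2234.
Macaulay duration = Σ(t·PV) / P = 4,371.6133 / 955.2234 = 4.57653 years.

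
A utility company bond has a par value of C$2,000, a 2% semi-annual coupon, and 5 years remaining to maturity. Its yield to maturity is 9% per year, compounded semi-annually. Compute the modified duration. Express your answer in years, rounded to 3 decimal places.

4.530 years

Periodic yield y = 0.045. First find Macaulay duration:
  t   CF        PV=CF/(1+0.045)^t    t·PV
  1        20.00        19.1388        19.1388
  2        20.00        18.3146        36.6292
  3        20.00        17.5259        52.5778
  4        20.00        16.7712        67.0849
  5        20.00        16.0490        80.2451
  6        20.00        15.3579        92.1475
  7        20.00        14.6966       102.8760
  8        20.00        14.0637       112.5096
  9        20.00        13.4581       121.1228
  10    2,020.00     1,300.7339    13,007.3392
  Σ                  1,446.1097    13,691.6708
P = 1,446.1097; Macaulay duration = 13,691.6708 / 1,446.1097 = 9.46793 half-year periods = 4.73397 years.
Modified duration = D_Mac / (1 + y) = 4.73397 / 1.045 = 4.53011 years.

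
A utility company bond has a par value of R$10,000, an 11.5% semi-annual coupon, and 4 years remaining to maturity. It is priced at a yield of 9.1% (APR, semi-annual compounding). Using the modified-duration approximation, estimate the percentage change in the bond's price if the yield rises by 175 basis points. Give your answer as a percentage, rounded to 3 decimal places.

-5.599%

Periodic yield y = 0.0455. Modified duration first:
  t   CF        PV=CF/(1+0.0455)^t    t·PV
  1       575.00       549.9761       549.9761
  2       575.00       526.0412     1,052.0824
  3       575.00       503.1480     1,509.4439
  4       575.00       481.2511     1,925.0042
  5       575.00       460.3071     2,301.5354
  6       575.00       440.2746     2,641.6475
  7       575.00       421.1139     2,947.7974
  8    10,575.00     7,407.7800    59,262.2404
  Σ                 10,789.8920    72,189.7274
P = 10,789.8920; D_Mac = 6.69050 half-year periods = 3.34525 yrs; D_mod = 3.34525/(1+0.0455) = 3.19966 yrs.
ΔP/P ≈ -D_mod · Δy = -3.19966 × (+0.0175) = -0.055994 = -5.5994%.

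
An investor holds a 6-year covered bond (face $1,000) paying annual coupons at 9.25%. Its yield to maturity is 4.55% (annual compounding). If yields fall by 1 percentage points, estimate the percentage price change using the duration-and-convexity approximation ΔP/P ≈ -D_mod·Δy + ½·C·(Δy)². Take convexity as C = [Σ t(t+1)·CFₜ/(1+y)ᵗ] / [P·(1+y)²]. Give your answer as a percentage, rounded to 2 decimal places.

+4.92%

With y = 0.0455:
  t   CF        PV=CF/(1+0.0455)^t    t·PV        t(t+1)·PV
  1        92.50        88.4744        88.4744         176.9488
  2        92.50        84.6240       169.2480         507.7441
  3        92.50        80.9412       242.8236         971.2944
  4        92.50        77.4186       309.6746       1,548.3730
  5        92.50        74.0494       370.2470       2,221.4820
  6     1,092.50       836.5217     5,019.1303      35,133.9123
  Σ                  1,242.0294     6,199.5980      40,559.7546
P = 1,242.0294; D_Mac = 4.99151 yrs; D_mod = 4.77428 yrs; C = 29.87551.
Duration effect: -4.77428 × (-0.01) = +0.047743
Convexity effect: 0.5 × 29.87551 × (-0.01)² = +0.0014938
ΔP/P ≈ +0.047743 + 0.0014938 = +0.049237 = +4.9237%.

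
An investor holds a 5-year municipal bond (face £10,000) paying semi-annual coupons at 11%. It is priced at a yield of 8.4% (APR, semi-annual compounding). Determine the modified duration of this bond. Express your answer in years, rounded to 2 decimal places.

3.87 years

Periodic yield y = 0.042. First find Macaulay duration:
  t   CF        PV=CF/(1+0.042)^t    t·PV
  1       550.00       527.8311       527.8311
  2       550.00       506.5558     1,013.1115
  3       550.00       486.1380     1,458.4139
  4       550.00       466.5431     1,866.1726
  5       550.00       447.7381     2,238.6907
  6       550.00       429.6911     2,578.1467
  7       550.00       412.3715     2,886.6006
  8       550.00       395.7500     3,166.0001
  9       550.00       379.7985     3,418.1863
  10   10,550.00     6,991.5790    69,915.7901
  Σ                 11,043.9962    89,068.9436
P = 11,043.9962; Macaulay duration = 89,068.9436 / 11,043.9962 = 8.06492 half-year periods = 4.03246 years.
Modified duration = D_Mac / (1 + y) = 4.03246 / 1.042 = 3.86992 years.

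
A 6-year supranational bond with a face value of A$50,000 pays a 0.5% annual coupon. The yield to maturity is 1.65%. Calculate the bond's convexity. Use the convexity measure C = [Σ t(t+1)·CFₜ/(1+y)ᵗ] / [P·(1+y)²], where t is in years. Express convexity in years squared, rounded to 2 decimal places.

With y = 0.0165:
  t   CF        PV=CF/(1+0.0165)^t    t·PV        t(t+1)·PV
  1       250.00       245.9420       245.9420         491.8839
  2       250.00       241.9498       483.8996       1,451.6987
  3       250.00       238.0224       714.0672       2,856.2690
  4       250.00       234.1588       936.6352       4,683.1759
  5       250.00       230.3579     1,151.7895       6,910.7367
  6    50,250.00    45,550.3552   273,302.1314   1,913,114.9198
  Σ                 46,740.7861   276,834.4648   1,929,508.6841
P = 46,740.7861.
Convexity = Σ t(t+1)·PV / [P·(1+y)²] = 1,929,508.6841 / (46,740.7861 × 1.033272) = 39.95176.

39.95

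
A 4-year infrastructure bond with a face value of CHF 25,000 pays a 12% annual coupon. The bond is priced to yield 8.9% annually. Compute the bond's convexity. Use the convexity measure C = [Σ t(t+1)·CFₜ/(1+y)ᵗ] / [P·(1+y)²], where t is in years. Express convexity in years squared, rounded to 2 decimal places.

With y = 0.089:
  t   CF        PV=CF/(1+0.089)^t    t·PV        t(t+1)·PV
  1     3,000.00     2,754.8209     2,754.8209       5,509.6419
  2     3,000.00     2,529.6795     5,059.3589      15,178.0768
  3     3,000.00     2,322.9380     6,968.8140      27,875.2558
  4    28,000.00    19,908.8655    79,635.4619     398,177.3097
  Σ                 27,516.3039    94,418.4558     446,740.2842
P = 27,516.3039.
Convexity = Σ t(t+1)·PV / [P·(1+y)²] = 446,740.2842 / (27,516.3039 × 1.185921) = 13.69018.

13.69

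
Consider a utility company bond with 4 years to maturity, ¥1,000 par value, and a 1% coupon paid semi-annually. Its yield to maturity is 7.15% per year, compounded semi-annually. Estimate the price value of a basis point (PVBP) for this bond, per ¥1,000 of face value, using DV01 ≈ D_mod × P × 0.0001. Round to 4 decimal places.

Periodic yield y = 0.03575.
  t   CF        PV=CF/(1+0.03575)^t    t·PV
  1         5.00         4.8274         4.8274
  2         5.00         4.6608         9.3216
  3         5.00         4.4999        13.4998
  4         5.00         4.3446        17.3784
  5         5.00         4.1946        20.9732
  6         5.00         4.0499        24.2992
  7         5.00         3.9101        27.3705
  8     1,005.00       758.7986     6,070.3889
  Σ                    789.2859     6,188.0590
P = 789.2859; D_Mac = 7.84007 half-year periods = 3.92004 yrs; D_mod = 3.78473 yrs.
DV01 ≈ 3.78473 × 789.2859 × 0.0001 = 0.298724.

¥0.2987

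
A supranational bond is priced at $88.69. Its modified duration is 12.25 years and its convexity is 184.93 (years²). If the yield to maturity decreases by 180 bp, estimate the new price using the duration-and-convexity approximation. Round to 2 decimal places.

Duration effect: -D_mod·Δy = -12.25 × (-0.018) = +0.220500
Convexity effect: ½·C·(Δy)² = 0.5 × 184.93 × (-0.018)² = +0.02995866
ΔP/P ≈ +0.220500 + 0.02995866 = +0.25045866
New price ≈ 88.69 × (1 + 0.25045866) = 110.9031785554.

$110.90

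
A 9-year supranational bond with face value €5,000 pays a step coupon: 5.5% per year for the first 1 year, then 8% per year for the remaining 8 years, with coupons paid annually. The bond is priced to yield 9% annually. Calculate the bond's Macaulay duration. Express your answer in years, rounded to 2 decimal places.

Periodic yield y = 0.09. Discount each cash flow and weight by its year:
  t   CF        PV=CF/(1+0.09)^t    t·PV
  1       275.00       252.2936       252.2936
  2       400.00       336.6720       673.3440
  3       400.00       308.8734       926.6202
  4       400.00       283.3701     1,133.4803
  5       400.00       259.9726     1,299.8628
  6       400.00       238.5069     1,431.0416
  7       400.00       218.8137     1,531.6959
  8       400.00       200.7465     1,605.9721
  9     5,400.00     2,486.3100    22,376.7901
  Σ                  4,585.5588    31,231.1005
Price P = Σ PV = 4,585.5588.
Macaulay duration = Σ(t·PV) / P = 31,231.1005 / 4,585.5588 = 6.81075 years.

6.81 years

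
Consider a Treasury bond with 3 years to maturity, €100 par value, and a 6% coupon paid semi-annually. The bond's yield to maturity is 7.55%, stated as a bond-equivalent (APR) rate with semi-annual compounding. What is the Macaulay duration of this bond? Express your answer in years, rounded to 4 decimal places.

2.7846 years

Periodic yield y = 0.03775. Discount each cash flow and weight by its period:
  t   CF        PV=CF/(1+0.03775)^t    t·PV
  1         3.00         2.8909         2.8909
  2         3.00         2.7857         5.5714
  3         3.00         2.6844         8.0531
  4         3.00         2.5867        10.3469
  5         3.00         2.4926        12.4631
  6       103.00        82.4671       494.8027
  Σ                     95.9074       534.1281
Price P = Σ PV = 95.9074.
Macaulay duration = Σ(t·PV) / P = 534.1281 / 95.9074 = 5.56921 half-year periods.
In years: 5.56921 / 2 = 2.78460 years.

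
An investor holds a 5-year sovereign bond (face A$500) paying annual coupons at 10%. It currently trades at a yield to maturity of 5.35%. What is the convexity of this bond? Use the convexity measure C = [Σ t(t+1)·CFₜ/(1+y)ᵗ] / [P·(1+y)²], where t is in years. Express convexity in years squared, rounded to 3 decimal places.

21.643

With y = 0.0535:
  t   CF        PV=CF/(1+0.0535)^t    t·PV        t(t+1)·PV
  1        50.00        47.4608        47.4608          94.9217
  2        50.00        45.0506        90.1013         270.3038
  3        50.00        42.7628       128.2885         513.1539
  4        50.00        40.5912       162.3648         811.8239
  5       550.00       423.8283     2,119.1417      12,714.8501
  Σ                    599.6938     2,547.3571      14,405.0534
P = 599.6938.
Convexity = Σ t(t+1)·PV / [P·(1+y)²] = 14,405.0534 / (599.6938 × 1.109862) = 21.64294.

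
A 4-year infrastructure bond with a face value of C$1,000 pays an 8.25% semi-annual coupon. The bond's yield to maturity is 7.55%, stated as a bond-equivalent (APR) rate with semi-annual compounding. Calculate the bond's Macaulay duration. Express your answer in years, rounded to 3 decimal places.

Periodic yield y = 0.03775. Discount each cash flow and weight by its period:
  t   CF        PV=CF/(1+0.03775)^t    t·PV
  1        41.25        39.7495        39.7495
  2        41.25        38.3035        76.6070
  3        41.25        36.9101       110.7304
  4        41.25        35.5675       142.2699
  5        41.25        34.2736       171.3682
  6        41.25        33.0269       198.1613
  7        41.25        31.8255       222.7783
  8     1,041.25       774.1285     6,193.0283
  Σ                  1,023.7851     7,154.6928
Price P = Σ PV = 1,023.7851.
Macaulay duration = Σ(t·PV) / P = 7,154.6928 / 1,023.7851 = 6.98847 half-year periods.
In years: 6.98847 / 2 = 3.49424 years.

3.494 years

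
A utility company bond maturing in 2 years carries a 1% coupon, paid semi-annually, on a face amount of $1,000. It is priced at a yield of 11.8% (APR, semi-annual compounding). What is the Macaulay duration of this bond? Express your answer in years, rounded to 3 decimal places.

1.983 years

Periodic yield y = 0.059. Discount each cash flow and weight by its period:
  t   CF        PV=CF/(1+0.059)^t    t·PV
  1         5.00         4.7214         4.7214
  2         5.00         4.4584         8.9168
  3         5.00         4.2100        12.6300
  4     1,005.00       799.0652     3,196.2608
  Σ                    812.4550     3,222.5290
Price P = Σ PV = 812.4550.
Macaulay duration = Σ(t·PV) / P = 3,222.5290 / 812.4550 = 3.96641 half-year periods.
In years: 3.96641 / 2 = 1.98320 years.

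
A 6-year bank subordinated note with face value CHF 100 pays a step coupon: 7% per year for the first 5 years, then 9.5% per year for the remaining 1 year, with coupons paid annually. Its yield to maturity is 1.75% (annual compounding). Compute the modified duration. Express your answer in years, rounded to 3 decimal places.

Periodic yield y = 0.0175. First find Macaulay duration:
  t   CF        PV=CF/(1+0.0175)^t    t·PV
  1         7.00         6.8796         6.8796
  2         7.00         6.7613        13.5226
  3         7.00         6.6450        19.9350
  4         7.00         6.5307        26.1228
  5         7.00         6.4184        32.0919
  6       109.50        98.6751       592.0506
  Σ                    131.9101       690.6026
P = 131.9101; Macaulay duration = 690.6026 / 131.9101 = 5.23540 years.
Modified duration = D_Mac / (1 + y) = 5.23540 / 1.0175 = 5.14536 years.

5.145 years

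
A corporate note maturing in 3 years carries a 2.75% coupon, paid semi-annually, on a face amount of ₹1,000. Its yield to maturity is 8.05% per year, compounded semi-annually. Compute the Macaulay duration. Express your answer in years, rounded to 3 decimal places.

2.891 years

Periodic yield y = 0.04025. Discount each cash flow and weight by its period:
  t   CF        PV=CF/(1+0.04025)^t    t·PV
  1        13.75        13.2180        13.2180
  2        13.75        12.7065        25.4131
  3        13.75        12.2149        36.6447
  4        13.75        11.7423        46.9691
  5        13.75        11.2879        56.4396
  6     1,013.75       800.0268     4,800.1606
  Σ                    861.1964     4,978.8450
Price P = Σ PV = 861.1964.
Macaulay duration = Σ(t·PV) / P = 4,978.8450 / 861.1964 = 5.78131 half-year periods.
In years: 5.78131 / 2 = 2.89066 years.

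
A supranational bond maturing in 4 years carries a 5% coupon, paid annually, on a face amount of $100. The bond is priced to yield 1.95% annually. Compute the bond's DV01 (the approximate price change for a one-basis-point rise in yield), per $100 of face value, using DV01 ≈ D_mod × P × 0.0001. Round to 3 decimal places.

$0.041

Periodic yield y = 0.0195.
  t   CF        PV=CF/(1+0.0195)^t    t·PV
  1         5.00         4.9044         4.9044
  2         5.00         4.8106         9.6211
  3         5.00         4.7185        14.1556
  4       105.00        97.1942       388.7768
  Σ                    111.6277       417.4580
P = 111.6277; D_Mac = 3.73974 yrs; D_mod = 3.66821 yrs.
DV01 ≈ 3.66821 × 111.6277 × 0.0001 = 0.040947.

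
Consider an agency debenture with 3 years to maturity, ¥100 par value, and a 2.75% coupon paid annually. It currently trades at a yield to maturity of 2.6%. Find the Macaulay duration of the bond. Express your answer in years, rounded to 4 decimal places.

2.9206 years

Periodic yield y = 0.026. Discount each cash flow and weight by its year:
  t   CF        PV=CF/(1+0.026)^t    t·PV
  1         2.75         2.6803         2.6803
  2         2.75         2.6124         5.2248
  3       102.75        95.1349       285.4046
  Σ                    100.4276       293.3097
Price P = Σ PV = 100.4276.
Macaulay duration = Σ(t·PV) / P = 293.3097 / 100.4276 = 2.92061 years.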